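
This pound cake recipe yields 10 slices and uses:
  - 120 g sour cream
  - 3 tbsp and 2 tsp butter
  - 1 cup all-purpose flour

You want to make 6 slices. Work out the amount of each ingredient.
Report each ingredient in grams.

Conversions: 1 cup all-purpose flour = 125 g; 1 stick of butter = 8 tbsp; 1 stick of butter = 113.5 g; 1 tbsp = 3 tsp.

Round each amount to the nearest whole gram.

sour cream: 72 g; butter: 31 g; all-purpose flour: 75 g

Scaling factor: 6/10 = 3/5 = 0.6.
sour cream: 120 g × 3/5 = 72 g
butter: (3 tbsp + 2 tsp = 11/3 tbsp) × 3/5 ÷ 8 tbsp/stick × 113.5 g/stick ≈ 31 g
all-purpose flour: 1 cup × 3/5 × 125 g/cup = 75 g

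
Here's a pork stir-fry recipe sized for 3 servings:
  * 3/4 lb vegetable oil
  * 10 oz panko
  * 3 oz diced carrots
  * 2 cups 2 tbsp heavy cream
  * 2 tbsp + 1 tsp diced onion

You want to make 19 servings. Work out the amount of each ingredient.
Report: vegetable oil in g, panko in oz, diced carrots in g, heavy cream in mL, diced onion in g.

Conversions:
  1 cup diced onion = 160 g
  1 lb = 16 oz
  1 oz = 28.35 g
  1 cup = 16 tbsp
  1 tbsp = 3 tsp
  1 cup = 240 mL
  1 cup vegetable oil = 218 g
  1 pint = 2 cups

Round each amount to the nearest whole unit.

Scaling factor: 19/3.
vegetable oil: 0.75 lb × 19/3 × 16 oz/lb × 28.35 g/oz ≈ 2155 g
panko: 10 oz × 19/3 ≈ 63 oz
diced carrots: 3 oz × 19/3 × 28.35 g/oz ≈ 539 g
heavy cream: (2 cup + 2 tbsp = 2.125 cup) × 19/3 × 240 mL/cup = 3230 mL
diced onion: (2 tbsp + 1 tsp = 7/3 tbsp) × 19/3 ÷ 16 tbsp/cup × 160 g/cup ≈ 148 g

vegetable oil: 2155 g; panko: 63 oz; diced carrots: 539 g; heavy cream: 3230 mL; diced onion: 148 g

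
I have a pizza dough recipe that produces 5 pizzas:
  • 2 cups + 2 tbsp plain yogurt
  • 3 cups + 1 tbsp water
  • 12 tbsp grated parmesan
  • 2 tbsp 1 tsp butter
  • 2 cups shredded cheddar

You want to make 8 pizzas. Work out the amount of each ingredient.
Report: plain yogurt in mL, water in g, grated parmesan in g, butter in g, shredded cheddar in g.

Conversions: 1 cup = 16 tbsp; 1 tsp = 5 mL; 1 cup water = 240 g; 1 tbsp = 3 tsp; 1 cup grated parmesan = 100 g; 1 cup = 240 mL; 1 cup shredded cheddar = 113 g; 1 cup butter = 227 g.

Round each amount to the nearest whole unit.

plain yogurt: 816 mL; water: 1176 g; grated parmesan: 120 g; butter: 53 g; shredded cheddar: 362 g

Scaling factor: 8/5 = 1.6.
plain yogurt: (2 cup + 2 tbsp = 2.125 cup) × 8/5 × 240 mL/cup = 816 mL
water: (3 cup + 1 tbsp = 3.0625 cup) × 8/5 × 240 g/cup = 1176 g
grated parmesan: 12 tbsp × 8/5 ÷ 16 tbsp/cup × 100 g/cup = 120 g
butter: (2 tbsp + 1 tsp = 7/3 tbsp) × 8/5 ÷ 16 tbsp/cup × 227 g/cup ≈ 53 g
shredded cheddar: 2 cup × 8/5 × 113 g/cup ≈ 362 g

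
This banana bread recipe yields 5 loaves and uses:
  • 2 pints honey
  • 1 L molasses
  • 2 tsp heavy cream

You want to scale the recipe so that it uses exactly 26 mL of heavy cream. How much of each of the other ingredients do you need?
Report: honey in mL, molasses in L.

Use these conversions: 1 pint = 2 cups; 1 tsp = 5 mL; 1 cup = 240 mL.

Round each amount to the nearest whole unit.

The original recipe has 10 mL of heavy cream, so the scaling factor is 26 ÷ 10 = 13/5 = 2.6.
honey: 2 pint × 13/5 × 2 cup/pint × 240 mL/cup = 2496 mL
molasses: 1 L × 13/5 ≈ 3 L

honey: 2496 mL; molasses: 3 L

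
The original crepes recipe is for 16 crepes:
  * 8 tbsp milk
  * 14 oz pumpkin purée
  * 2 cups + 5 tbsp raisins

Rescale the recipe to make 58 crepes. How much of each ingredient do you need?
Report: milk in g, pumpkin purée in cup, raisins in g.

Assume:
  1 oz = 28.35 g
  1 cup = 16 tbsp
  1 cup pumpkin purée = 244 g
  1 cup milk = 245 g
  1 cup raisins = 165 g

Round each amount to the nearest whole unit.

Scaling factor: 58/16 = 29/8 = 3.625.
milk: 8 tbsp × 29/8 ÷ 16 tbsp/cup × 245 g/cup ≈ 444 g
pumpkin purée: 14 oz × 29/8 × 28.35 g/oz ÷ 244 g/cup ≈ 6 cup
raisins: (2 cup + 5 tbsp = 2.3125 cup) × 29/8 × 165 g/cup ≈ 1383 g

milk: 444 g; pumpkin purée: 6 cup; raisins: 1383 g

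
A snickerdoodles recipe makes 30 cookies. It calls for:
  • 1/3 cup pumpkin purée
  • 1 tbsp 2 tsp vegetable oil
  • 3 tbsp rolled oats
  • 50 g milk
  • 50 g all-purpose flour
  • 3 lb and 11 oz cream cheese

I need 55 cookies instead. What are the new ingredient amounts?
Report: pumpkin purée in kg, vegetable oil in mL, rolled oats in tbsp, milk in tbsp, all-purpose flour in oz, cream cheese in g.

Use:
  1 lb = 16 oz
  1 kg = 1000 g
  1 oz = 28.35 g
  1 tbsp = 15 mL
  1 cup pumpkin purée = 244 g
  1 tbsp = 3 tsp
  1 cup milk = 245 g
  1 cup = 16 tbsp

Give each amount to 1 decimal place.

pumpkin purée: 0.1 kg; vegetable oil: 45.8 mL; rolled oats: 5.5 tbsp; milk: 6.0 tbsp; all-purpose flour: 3.2 oz; cream cheese: 3066.5 g

Scaling factor: 55/30 = 11/6.
pumpkin purée: 1/3 cup × 11/6 × 244 g/cup ÷ 1000 g/kg ≈ 0.1 kg
vegetable oil: (1 tbsp + 2 tsp = 5/3 tbsp) × 11/6 × 15 mL/tbsp ≈ 45.8 mL
rolled oats: 3 tbsp × 11/6 = 5.5 tbsp
milk: 50 g × 11/6 ÷ 245 g/cup × 16 tbsp/cup ≈ 6.0 tbsp
all-purpose flour: 50 g × 11/6 ÷ 28.35 g/oz ≈ 3.2 oz
cream cheese: (3 lb + 11 oz = 3.6875 lb) × 11/6 × 16 oz/lb × 28.35 g/oz ≈ 3066.5 g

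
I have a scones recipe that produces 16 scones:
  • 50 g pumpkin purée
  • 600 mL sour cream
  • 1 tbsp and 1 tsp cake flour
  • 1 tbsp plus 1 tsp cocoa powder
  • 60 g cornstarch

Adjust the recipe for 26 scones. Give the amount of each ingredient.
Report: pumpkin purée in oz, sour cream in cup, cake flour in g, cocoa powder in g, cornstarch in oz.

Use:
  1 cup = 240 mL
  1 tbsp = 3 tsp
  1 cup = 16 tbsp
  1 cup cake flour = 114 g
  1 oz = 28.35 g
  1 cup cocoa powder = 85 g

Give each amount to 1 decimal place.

Scaling factor: 26/16 = 13/8 = 1.625.
pumpkin purée: 50 g × 13/8 ÷ 28.35 g/oz ≈ 2.9 oz
sour cream: 600 mL × 13/8 ÷ 240 mL/cup ≈ 4.1 cup
cake flour: (1 tbsp + 1 tsp = 4/3 tbsp) × 13/8 ÷ 16 tbsp/cup × 114 g/cup ≈ 15.4 g
cocoa powder: (1 tbsp + 1 tsp = 4/3 tbsp) × 13/8 ÷ 16 tbsp/cup × 85 g/cup ≈ 11.5 g
cornstarch: 60 g × 13/8 ÷ 28.35 g/oz ≈ 3.4 oz

pumpkin purée: 2.9 oz; sour cream: 4.1 cup; cake flour: 15.4 g; cocoa powder: 11.5 g; cornstarch: 3.4 oz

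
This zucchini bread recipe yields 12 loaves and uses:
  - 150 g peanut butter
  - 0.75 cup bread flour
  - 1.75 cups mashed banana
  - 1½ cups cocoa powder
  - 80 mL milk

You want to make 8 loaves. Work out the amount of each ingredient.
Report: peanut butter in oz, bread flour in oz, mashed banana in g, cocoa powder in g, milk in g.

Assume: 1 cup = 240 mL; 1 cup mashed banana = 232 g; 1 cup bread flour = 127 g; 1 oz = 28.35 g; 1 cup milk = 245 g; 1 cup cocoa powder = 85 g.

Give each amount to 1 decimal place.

peanut butter: 3.5 oz; bread flour: 2.2 oz; mashed banana: 270.7 g; cocoa powder: 85.0 g; milk: 54.4 g

Scaling factor: 8/12 = 2/3.
peanut butter: 150 g × 2/3 ÷ 28.35 g/oz ≈ 3.5 oz
bread flour: 0.75 cup × 2/3 × 127 g/cup ÷ 28.35 g/oz ≈ 2.2 oz
mashed banana: 1.75 cup × 2/3 × 232 g/cup ≈ 270.7 g
cocoa powder: 1.5 cup × 2/3 × 85 g/cup = 85.0 g
milk: 80 mL × 2/3 ÷ 240 mL/cup × 245 g/cup ≈ 54.4 g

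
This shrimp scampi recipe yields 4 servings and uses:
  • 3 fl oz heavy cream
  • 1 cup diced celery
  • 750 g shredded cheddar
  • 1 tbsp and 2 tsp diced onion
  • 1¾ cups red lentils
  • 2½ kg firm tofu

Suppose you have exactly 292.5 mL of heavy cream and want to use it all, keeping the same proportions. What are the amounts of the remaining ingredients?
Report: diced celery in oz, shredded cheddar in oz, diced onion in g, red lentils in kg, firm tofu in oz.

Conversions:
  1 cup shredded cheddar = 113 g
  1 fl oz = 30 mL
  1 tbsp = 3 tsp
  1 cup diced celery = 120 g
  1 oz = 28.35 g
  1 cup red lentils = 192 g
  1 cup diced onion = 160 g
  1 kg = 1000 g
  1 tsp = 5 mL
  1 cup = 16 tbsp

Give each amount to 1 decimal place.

diced celery: 13.8 oz; shredded cheddar: 86.0 oz; diced onion: 54.2 g; red lentils: 1.1 kg; firm tofu: 286.6 oz

The original recipe has 90 mL of heavy cream, so the scaling factor is 292.5 ÷ 90 = 13/4 = 3.25.
diced celery: 1 cup × 13/4 × 120 g/cup ÷ 28.35 g/oz ≈ 13.8 oz
shredded cheddar: 750 g × 13/4 ÷ 28.35 g/oz ≈ 86.0 oz
diced onion: (1 tbsp + 2 tsp = 5/3 tbsp) × 13/4 ÷ 16 tbsp/cup × 160 g/cup ≈ 54.2 g
red lentils: 1.75 cup × 13/4 × 192 g/cup ÷ 1000 g/kg ≈ 1.1 kg
firm tofu: 2.5 kg × 13/4 × 1000 g/kg ÷ 28.35 g/oz ≈ 286.6 oz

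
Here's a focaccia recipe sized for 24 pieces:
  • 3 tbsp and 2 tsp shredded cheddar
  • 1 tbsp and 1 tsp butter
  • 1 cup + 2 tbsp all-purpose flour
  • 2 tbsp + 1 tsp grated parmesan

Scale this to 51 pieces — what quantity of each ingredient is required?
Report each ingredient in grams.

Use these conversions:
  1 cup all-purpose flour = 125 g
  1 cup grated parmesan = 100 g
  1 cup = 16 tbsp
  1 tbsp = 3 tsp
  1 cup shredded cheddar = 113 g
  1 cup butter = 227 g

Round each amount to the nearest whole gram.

shredded cheddar: 55 g; butter: 40 g; all-purpose flour: 299 g; grated parmesan: 31 g

Scaling factor: 51/24 = 17/8 = 2.125.
shredded cheddar: (3 tbsp + 2 tsp = 11/3 tbsp) × 17/8 ÷ 16 tbsp/cup × 113 g/cup ≈ 55 g
butter: (1 tbsp + 1 tsp = 4/3 tbsp) × 17/8 ÷ 16 tbsp/cup × 227 g/cup ≈ 40 g
all-purpose flour: (1 cup + 2 tbsp = 1.125 cup) × 17/8 × 125 g/cup ≈ 299 g
grated parmesan: (2 tbsp + 1 tsp = 7/3 tbsp) × 17/8 ÷ 16 tbsp/cup × 100 g/cup ≈ 31 g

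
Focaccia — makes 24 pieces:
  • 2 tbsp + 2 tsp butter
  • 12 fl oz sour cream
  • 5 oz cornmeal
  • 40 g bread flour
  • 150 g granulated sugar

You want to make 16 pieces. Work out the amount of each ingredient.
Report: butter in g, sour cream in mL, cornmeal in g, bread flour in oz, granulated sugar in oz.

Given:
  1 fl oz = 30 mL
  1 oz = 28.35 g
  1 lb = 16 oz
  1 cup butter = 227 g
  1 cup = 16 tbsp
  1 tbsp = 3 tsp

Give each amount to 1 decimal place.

butter: 25.2 g; sour cream: 240.0 mL; cornmeal: 94.5 g; bread flour: 0.9 oz; granulated sugar: 3.5 oz

Scaling factor: 16/24 = 2/3.
butter: (2 tbsp + 2 tsp = 8/3 tbsp) × 2/3 ÷ 16 tbsp/cup × 227 g/cup ≈ 25.2 g
sour cream: 12 fl oz × 2/3 × 30 mL/fl oz = 240.0 mL
cornmeal: 5 oz × 2/3 × 28.35 g/oz = 94.5 g
bread flour: 40 g × 2/3 ÷ 28.35 g/oz ≈ 0.9 oz
granulated sugar: 150 g × 2/3 ÷ 28.35 g/oz ≈ 3.5 oz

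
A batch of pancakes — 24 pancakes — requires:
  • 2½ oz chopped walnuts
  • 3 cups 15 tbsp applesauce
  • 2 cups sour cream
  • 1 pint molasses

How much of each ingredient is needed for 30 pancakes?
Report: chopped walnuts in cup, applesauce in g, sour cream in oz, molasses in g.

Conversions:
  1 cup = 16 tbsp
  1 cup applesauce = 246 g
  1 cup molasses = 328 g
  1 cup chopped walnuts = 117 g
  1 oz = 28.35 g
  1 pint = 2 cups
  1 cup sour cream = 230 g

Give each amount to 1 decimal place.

Scaling factor: 30/24 = 5/4 = 1.25.
chopped walnuts: 2.5 oz × 5/4 × 28.35 g/oz ÷ 117 g/cup ≈ 0.8 cup
applesauce: (3 cup + 15 tbsp = 3.9375 cup) × 5/4 × 246 g/cup ≈ 1210.8 g
sour cream: 2 cup × 5/4 × 230 g/cup ÷ 28.35 g/oz ≈ 20.3 oz
molasses: 1 pint × 5/4 × 2 cup/pint × 328 g/cup = 820.0 g

chopped walnuts: 0.8 cup; applesauce: 1210.8 g; sour cream: 20.3 oz; molasses: 820.0 g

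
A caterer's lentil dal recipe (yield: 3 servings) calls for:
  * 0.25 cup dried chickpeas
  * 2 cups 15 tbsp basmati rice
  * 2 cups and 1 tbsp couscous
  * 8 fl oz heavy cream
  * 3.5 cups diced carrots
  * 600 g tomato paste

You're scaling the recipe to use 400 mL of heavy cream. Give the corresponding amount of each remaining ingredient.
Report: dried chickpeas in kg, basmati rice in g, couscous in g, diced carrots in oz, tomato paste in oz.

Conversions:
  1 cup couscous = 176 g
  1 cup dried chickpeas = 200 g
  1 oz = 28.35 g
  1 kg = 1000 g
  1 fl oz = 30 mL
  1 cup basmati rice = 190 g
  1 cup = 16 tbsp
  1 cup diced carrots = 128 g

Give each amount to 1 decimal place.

dried chickpeas: 0.1 kg; basmati rice: 930.2 g; couscous: 605.0 g; diced carrots: 26.3 oz; tomato paste: 35.3 oz

The original recipe has 240 mL of heavy cream, so the scaling factor is 400 ÷ 240 = 5/3.
dried chickpeas: 0.25 cup × 5/3 × 200 g/cup ÷ 1000 g/kg ≈ 0.1 kg
basmati rice: (2 cup + 15 tbsp = 2.9375 cup) × 5/3 × 190 g/cup ≈ 930.2 g
couscous: (2 cup + 1 tbsp = 2.0625 cup) × 5/3 × 176 g/cup = 605.0 g
diced carrots: 3.5 cup × 5/3 × 128 g/cup ÷ 28.35 g/oz ≈ 26.3 oz
tomato paste: 600 g × 5/3 ÷ 28.35 g/oz ≈ 35.3 oz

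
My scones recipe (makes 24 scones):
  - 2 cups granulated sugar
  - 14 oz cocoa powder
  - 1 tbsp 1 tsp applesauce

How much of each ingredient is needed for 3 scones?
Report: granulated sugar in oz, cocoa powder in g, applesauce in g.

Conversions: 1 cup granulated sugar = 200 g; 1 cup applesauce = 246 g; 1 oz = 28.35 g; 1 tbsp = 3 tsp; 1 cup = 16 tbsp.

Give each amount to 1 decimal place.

Scaling factor: 3/24 = 1/8 = 0.125.
granulated sugar: 2 cup × 1/8 × 200 g/cup ÷ 28.35 g/oz ≈ 1.8 oz
cocoa powder: 14 oz × 1/8 × 28.35 g/oz ≈ 49.6 g
applesauce: (1 tbsp + 1 tsp = 4/3 tbsp) × 1/8 ÷ 16 tbsp/cup × 246 g/cup ≈ 2.6 g

granulated sugar: 1.8 oz; cocoa powder: 49.6 g; applesauce: 2.6 g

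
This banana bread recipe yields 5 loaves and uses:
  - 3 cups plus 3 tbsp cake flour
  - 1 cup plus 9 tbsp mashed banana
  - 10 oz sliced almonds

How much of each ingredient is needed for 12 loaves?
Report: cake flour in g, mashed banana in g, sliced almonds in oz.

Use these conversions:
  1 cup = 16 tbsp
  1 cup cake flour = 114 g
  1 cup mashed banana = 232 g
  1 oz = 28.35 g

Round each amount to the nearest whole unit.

cake flour: 872 g; mashed banana: 870 g; sliced almonds: 24 oz

Scaling factor: 12/5 = 2.4.
cake flour: (3 cup + 3 tbsp = 3.1875 cup) × 12/5 × 114 g/cup ≈ 872 g
mashed banana: (1 cup + 9 tbsp = 1.5625 cup) × 12/5 × 232 g/cup = 870 g
sliced almonds: 10 oz × 12/5 = 24 oz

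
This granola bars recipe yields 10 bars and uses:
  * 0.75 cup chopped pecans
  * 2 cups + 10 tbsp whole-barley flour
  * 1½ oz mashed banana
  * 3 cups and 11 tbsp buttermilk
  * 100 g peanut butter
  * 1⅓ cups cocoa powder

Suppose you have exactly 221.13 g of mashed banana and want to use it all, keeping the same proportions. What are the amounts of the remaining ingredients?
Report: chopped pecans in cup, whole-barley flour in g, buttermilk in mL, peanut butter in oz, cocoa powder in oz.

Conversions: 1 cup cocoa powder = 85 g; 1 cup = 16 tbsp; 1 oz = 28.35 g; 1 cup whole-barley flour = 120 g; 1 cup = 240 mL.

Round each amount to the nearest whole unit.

chopped pecans: 4 cup; whole-barley flour: 1638 g; buttermilk: 4602 mL; peanut butter: 18 oz; cocoa powder: 21 oz

The original recipe has 42.525 g of mashed banana, so the scaling factor is 221.13 ÷ 42.525 = 26/5 = 5.2.
chopped pecans: 0.75 cup × 26/5 ≈ 4 cup
whole-barley flour: (2 cup + 10 tbsp = 2.625 cup) × 26/5 × 120 g/cup = 1638 g
buttermilk: (3 cup + 11 tbsp = 3.6875 cup) × 26/5 × 240 mL/cup = 4602 mL
peanut butter: 100 g × 26/5 ÷ 28.35 g/oz ≈ 18 oz
cocoa powder: 4/3 cup × 26/5 × 85 g/cup ÷ 28.35 g/oz ≈ 21 oz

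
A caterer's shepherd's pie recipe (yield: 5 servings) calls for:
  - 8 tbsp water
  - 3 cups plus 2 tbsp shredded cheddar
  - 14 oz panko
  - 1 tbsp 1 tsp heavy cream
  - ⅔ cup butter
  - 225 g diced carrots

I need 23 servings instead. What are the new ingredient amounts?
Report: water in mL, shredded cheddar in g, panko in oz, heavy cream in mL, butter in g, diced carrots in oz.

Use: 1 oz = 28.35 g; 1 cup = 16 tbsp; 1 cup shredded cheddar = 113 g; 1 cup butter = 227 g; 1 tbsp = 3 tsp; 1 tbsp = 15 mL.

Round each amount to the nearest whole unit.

water: 552 mL; shredded cheddar: 1624 g; panko: 64 oz; heavy cream: 92 mL; butter: 696 g; diced carrots: 37 oz

Scaling factor: 23/5 = 4.6.
water: 8 tbsp × 23/5 × 15 mL/tbsp = 552 mL
shredded cheddar: (3 cup + 2 tbsp = 3.125 cup) × 23/5 × 113 g/cup ≈ 1624 g
panko: 14 oz × 23/5 ≈ 64 oz
heavy cream: (1 tbsp + 1 tsp = 4/3 tbsp) × 23/5 × 15 mL/tbsp = 92 mL
butter: 2/3 cup × 23/5 × 227 g/cup ≈ 696 g
diced carrots: 225 g × 23/5 ÷ 28.35 g/oz ≈ 37 oz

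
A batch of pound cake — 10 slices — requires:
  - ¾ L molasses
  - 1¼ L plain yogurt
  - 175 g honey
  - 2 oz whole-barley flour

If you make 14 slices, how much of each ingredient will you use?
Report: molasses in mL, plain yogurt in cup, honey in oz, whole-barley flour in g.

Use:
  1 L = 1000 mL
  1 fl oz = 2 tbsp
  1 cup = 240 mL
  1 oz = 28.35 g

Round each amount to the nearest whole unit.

molasses: 1050 mL; plain yogurt: 7 cup; honey: 9 oz; whole-barley flour: 79 g

Scaling factor: 14/10 = 7/5 = 1.4.
molasses: 0.75 L × 7/5 × 1000 mL/L = 1050 mL
plain yogurt: 1.25 L × 7/5 × 1000 mL/L ÷ 240 mL/cup ≈ 7 cup
honey: 175 g × 7/5 ÷ 28.35 g/oz ≈ 9 oz
whole-barley flour: 2 oz × 7/5 × 28.35 g/oz ≈ 79 g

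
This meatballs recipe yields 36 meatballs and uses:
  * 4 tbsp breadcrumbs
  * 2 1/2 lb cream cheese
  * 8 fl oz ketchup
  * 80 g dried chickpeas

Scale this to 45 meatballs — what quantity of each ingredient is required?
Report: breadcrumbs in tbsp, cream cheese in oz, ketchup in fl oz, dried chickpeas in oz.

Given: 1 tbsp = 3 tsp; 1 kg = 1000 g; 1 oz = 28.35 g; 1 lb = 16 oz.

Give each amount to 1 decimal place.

Scaling factor: 45/36 = 5/4 = 1.25.
breadcrumbs: 4 tbsp × 5/4 = 5.0 tbsp
cream cheese: 2.5 lb × 5/4 × 16 oz/lb = 50.0 oz
ketchup: 8 fl oz × 5/4 = 10.0 fl oz
dried chickpeas: 80 g × 5/4 ÷ 28.35 g/oz ≈ 3.5 oz

breadcrumbs: 5.0 tbsp; cream cheese: 50.0 oz; ketchup: 10.0 fl oz; dried chickpeas: 3.5 oz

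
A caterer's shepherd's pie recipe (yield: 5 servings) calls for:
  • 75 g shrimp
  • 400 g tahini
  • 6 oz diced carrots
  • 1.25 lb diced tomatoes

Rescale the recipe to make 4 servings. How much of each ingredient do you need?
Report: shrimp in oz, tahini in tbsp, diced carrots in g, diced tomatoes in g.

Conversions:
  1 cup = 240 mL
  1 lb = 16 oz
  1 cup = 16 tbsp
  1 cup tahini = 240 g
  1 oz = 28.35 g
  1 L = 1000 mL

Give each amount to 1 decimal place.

shrimp: 2.1 oz; tahini: 21.3 tbsp; diced carrots: 136.1 g; diced tomatoes: 453.6 g

Scaling factor: 4/5 = 0.8.
shrimp: 75 g × 4/5 ÷ 28.35 g/oz ≈ 2.1 oz
tahini: 400 g × 4/5 ÷ 240 g/cup × 16 tbsp/cup ≈ 21.3 tbsp
diced carrots: 6 oz × 4/5 × 28.35 g/oz ≈ 136.1 g
diced tomatoes: 1.25 lb × 4/5 × 16 oz/lb × 28.35 g/oz = 453.6 g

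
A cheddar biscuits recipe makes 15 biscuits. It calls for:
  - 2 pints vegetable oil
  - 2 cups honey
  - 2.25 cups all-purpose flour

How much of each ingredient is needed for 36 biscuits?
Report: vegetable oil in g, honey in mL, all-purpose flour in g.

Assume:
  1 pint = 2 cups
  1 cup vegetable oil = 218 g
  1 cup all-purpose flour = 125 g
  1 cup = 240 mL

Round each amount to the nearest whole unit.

Scaling factor: 36/15 = 12/5 = 2.4.
vegetable oil: 2 pint × 12/5 × 2 cup/pint × 218 g/cup ≈ 2093 g
honey: 2 cup × 12/5 × 240 mL/cup = 1152 mL
all-purpose flour: 2.25 cup × 12/5 × 125 g/cup = 675 g

vegetable oil: 2093 g; honey: 1152 mL; all-purpose flour: 675 g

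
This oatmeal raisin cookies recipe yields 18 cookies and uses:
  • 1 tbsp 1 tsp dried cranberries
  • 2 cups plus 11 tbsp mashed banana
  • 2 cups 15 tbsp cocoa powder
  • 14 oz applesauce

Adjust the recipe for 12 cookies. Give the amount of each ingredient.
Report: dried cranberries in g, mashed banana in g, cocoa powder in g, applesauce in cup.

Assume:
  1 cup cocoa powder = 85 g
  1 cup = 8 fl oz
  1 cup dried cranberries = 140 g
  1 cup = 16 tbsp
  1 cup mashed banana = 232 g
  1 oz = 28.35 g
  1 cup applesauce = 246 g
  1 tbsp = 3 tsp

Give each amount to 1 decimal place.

dried cranberries: 7.8 g; mashed banana: 415.7 g; cocoa powder: 166.5 g; applesauce: 1.1 cup

Scaling factor: 12/18 = 2/3.
dried cranberries: (1 tbsp + 1 tsp = 4/3 tbsp) × 2/3 ÷ 16 tbsp/cup × 140 g/cup ≈ 7.8 g
mashed banana: (2 cup + 11 tbsp = 2.6875 cup) × 2/3 × 232 g/cup ≈ 415.7 g
cocoa powder: (2 cup + 15 tbsp = 2.9375 cup) × 2/3 × 85 g/cup ≈ 166.5 g
applesauce: 14 oz × 2/3 × 28.35 g/oz ÷ 246 g/cup ≈ 1.1 cup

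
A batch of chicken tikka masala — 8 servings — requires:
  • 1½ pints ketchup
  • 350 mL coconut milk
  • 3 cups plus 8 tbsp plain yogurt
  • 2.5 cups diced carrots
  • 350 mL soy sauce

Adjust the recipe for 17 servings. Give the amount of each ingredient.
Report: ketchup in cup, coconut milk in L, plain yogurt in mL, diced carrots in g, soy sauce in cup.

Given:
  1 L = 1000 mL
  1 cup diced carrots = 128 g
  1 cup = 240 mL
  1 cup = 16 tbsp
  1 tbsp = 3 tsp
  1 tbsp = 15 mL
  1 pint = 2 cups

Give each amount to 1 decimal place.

ketchup: 6.4 cup; coconut milk: 0.7 L; plain yogurt: 1785.0 mL; diced carrots: 680.0 g; soy sauce: 3.1 cup

Scaling factor: 17/8 = 2.125.
ketchup: 1.5 pint × 17/8 × 2 cup/pint ≈ 6.4 cup
coconut milk: 350 mL × 17/8 ÷ 1000 mL/L ≈ 0.7 L
plain yogurt: (3 cup + 8 tbsp = 3.5 cup) × 17/8 × 240 mL/cup = 1785.0 mL
diced carrots: 2.5 cup × 17/8 × 128 g/cup = 680.0 g
soy sauce: 350 mL × 17/8 ÷ 240 mL/cup ≈ 3.1 cup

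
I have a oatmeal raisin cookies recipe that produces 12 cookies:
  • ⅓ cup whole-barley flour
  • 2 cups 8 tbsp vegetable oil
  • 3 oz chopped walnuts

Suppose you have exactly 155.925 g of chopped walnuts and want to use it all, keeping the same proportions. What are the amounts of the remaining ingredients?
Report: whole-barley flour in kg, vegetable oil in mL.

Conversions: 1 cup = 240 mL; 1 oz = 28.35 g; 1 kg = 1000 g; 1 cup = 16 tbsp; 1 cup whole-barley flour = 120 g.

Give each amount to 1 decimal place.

The original recipe has 85.05 g of chopped walnuts, so the scaling factor is 155.925 ÷ 85.05 = 11/6.
whole-barley flour: 1/3 cup × 11/6 × 120 g/cup ÷ 1000 g/kg ≈ 0.1 kg
vegetable oil: (2 cup + 8 tbsp = 2.5 cup) × 11/6 × 240 mL/cup = 1100.0 mL

whole-barley flour: 0.1 kg; vegetable oil: 1100.0 mL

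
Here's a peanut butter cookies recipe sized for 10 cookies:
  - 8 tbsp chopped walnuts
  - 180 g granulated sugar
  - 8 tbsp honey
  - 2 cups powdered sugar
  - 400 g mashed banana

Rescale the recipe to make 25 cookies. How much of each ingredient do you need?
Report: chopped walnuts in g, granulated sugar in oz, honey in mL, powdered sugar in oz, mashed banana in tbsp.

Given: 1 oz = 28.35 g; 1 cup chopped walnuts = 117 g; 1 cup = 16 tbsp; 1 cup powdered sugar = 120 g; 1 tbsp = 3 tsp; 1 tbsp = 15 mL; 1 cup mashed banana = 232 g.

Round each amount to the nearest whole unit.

Scaling factor: 25/10 = 5/2 = 2.5.
chopped walnuts: 8 tbsp × 5/2 ÷ 16 tbsp/cup × 117 g/cup ≈ 146 g
granulated sugar: 180 g × 5/2 ÷ 28.35 g/oz ≈ 16 oz
honey: 8 tbsp × 5/2 × 15 mL/tbsp = 300 mL
powdered sugar: 2 cup × 5/2 × 120 g/cup ÷ 28.35 g/oz ≈ 21 oz
mashed banana: 400 g × 5/2 ÷ 232 g/cup × 16 tbsp/cup ≈ 69 tbsp

chopped walnuts: 146 g; granulated sugar: 16 oz; honey: 300 mL; powdered sugar: 21 oz; mashed banana: 69 tbsp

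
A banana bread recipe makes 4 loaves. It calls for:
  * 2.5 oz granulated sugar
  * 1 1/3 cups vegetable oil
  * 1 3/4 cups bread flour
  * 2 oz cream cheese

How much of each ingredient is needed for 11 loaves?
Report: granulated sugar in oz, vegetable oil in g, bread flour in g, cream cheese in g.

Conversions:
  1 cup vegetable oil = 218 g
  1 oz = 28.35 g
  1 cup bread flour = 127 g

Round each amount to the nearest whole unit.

Scaling factor: 11/4 = 2.75.
granulated sugar: 2.5 oz × 11/4 ≈ 7 oz
vegetable oil: 4/3 cup × 11/4 × 218 g/cup ≈ 799 g
bread flour: 1.75 cup × 11/4 × 127 g/cup ≈ 611 g
cream cheese: 2 oz × 11/4 × 28.35 g/oz ≈ 156 g

granulated sugar: 7 oz; vegetable oil: 799 g; bread flour: 611 g; cream cheese: 156 g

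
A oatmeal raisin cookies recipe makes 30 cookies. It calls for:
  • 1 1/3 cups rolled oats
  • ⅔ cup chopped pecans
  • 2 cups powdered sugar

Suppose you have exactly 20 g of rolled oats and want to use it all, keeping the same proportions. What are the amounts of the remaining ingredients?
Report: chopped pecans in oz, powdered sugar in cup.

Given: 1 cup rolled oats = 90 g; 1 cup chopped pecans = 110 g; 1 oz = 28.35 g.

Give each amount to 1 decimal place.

The original recipe has 120 g of rolled oats, so the scaling factor is 20 ÷ 120 = 1/6.
chopped pecans: 2/3 cup × 1/6 × 110 g/cup ÷ 28.35 g/oz ≈ 0.4 oz
powdered sugar: 2 cup × 1/6 ≈ 0.3 cup

chopped pecans: 0.4 oz; powdered sugar: 0.3 cup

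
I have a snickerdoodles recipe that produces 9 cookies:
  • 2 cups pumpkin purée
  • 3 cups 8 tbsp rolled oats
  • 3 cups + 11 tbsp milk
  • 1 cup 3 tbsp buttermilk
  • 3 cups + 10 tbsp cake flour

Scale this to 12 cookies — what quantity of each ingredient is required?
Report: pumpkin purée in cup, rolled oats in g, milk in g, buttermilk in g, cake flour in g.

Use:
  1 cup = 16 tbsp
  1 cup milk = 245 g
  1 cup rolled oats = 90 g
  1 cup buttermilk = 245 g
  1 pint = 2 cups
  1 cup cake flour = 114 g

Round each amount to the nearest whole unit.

pumpkin purée: 3 cup; rolled oats: 420 g; milk: 1205 g; buttermilk: 388 g; cake flour: 551 g

Scaling factor: 12/9 = 4/3.
pumpkin purée: 2 cup × 4/3 ≈ 3 cup
rolled oats: (3 cup + 8 tbsp = 3.5 cup) × 4/3 × 90 g/cup = 420 g
milk: (3 cup + 11 tbsp = 3.6875 cup) × 4/3 × 245 g/cup ≈ 1205 g
buttermilk: (1 cup + 3 tbsp = 1.1875 cup) × 4/3 × 245 g/cup ≈ 388 g
cake flour: (3 cup + 10 tbsp = 3.625 cup) × 4/3 × 114 g/cup = 551 g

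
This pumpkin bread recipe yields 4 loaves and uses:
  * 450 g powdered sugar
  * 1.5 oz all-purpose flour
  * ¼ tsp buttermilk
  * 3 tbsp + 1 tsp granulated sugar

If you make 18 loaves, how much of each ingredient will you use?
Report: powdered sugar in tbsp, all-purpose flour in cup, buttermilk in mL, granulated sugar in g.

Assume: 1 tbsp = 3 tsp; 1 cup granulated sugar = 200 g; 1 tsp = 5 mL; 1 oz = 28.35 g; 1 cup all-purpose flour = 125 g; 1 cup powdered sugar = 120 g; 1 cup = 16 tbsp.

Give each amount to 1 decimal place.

Scaling factor: 18/4 = 9/2 = 4.5.
powdered sugar: 450 g × 9/2 ÷ 120 g/cup × 16 tbsp/cup = 270.0 tbsp
all-purpose flour: 1.5 oz × 9/2 × 28.35 g/oz ÷ 125 g/cup ≈ 1.5 cup
buttermilk: 0.25 tsp × 9/2 × 5 mL/tsp ≈ 5.6 mL
granulated sugar: (3 tbsp + 1 tsp = 10/3 tbsp) × 9/2 ÷ 16 tbsp/cup × 200 g/cup = 187.5 g

powdered sugar: 270.0 tbsp; all-purpose flour: 1.5 cup; buttermilk: 5.6 mL; granulated sugar: 187.5 g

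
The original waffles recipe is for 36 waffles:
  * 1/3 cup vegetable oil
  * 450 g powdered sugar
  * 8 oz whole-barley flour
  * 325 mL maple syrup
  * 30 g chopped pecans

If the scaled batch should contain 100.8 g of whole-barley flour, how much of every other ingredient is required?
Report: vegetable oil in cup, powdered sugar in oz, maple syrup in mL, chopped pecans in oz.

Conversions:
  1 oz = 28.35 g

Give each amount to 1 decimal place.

vegetable oil: 0.1 cup; powdered sugar: 7.1 oz; maple syrup: 144.4 mL; chopped pecans: 0.5 oz

The original recipe has 226.8 g of whole-barley flour, so the scaling factor is 100.8 ÷ 226.8 = 4/9.
vegetable oil: 1/3 cup × 4/9 ≈ 0.1 cup
powdered sugar: 450 g × 4/9 ÷ 28.35 g/oz ≈ 7.1 oz
maple syrup: 325 mL × 4/9 ≈ 144.4 mL
chopped pecans: 30 g × 4/9 ÷ 28.35 g/oz ≈ 0.5 oz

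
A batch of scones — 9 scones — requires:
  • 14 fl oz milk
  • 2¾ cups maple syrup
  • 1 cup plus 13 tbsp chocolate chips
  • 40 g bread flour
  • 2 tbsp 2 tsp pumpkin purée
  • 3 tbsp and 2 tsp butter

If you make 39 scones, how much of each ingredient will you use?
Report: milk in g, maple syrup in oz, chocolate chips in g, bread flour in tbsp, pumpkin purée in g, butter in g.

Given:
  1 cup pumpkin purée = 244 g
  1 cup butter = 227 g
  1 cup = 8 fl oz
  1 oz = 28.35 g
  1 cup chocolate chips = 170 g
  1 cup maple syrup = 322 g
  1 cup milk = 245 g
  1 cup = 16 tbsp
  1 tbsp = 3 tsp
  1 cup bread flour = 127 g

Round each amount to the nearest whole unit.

Scaling factor: 39/9 = 13/3.
milk: 14 fl oz × 13/3 ÷ 8 fl oz/cup × 245 g/cup ≈ 1858 g
maple syrup: 2.75 cup × 13/3 × 322 g/cup ÷ 28.35 g/oz ≈ 135 oz
chocolate chips: (1 cup + 13 tbsp = 1.8125 cup) × 13/3 × 170 g/cup ≈ 1335 g
bread flour: 40 g × 13/3 ÷ 127 g/cup × 16 tbsp/cup ≈ 22 tbsp
pumpkin purée: (2 tbsp + 2 tsp = 8/3 tbsp) × 13/3 ÷ 16 tbsp/cup × 244 g/cup ≈ 176 g
butter: (3 tbsp + 2 tsp = 11/3 tbsp) × 13/3 ÷ 16 tbsp/cup × 227 g/cup ≈ 225 g

milk: 1858 g; maple syrup: 135 oz; chocolate chips: 1335 g; bread flour: 22 tbsp; pumpkin purée: 176 g; butter: 225 g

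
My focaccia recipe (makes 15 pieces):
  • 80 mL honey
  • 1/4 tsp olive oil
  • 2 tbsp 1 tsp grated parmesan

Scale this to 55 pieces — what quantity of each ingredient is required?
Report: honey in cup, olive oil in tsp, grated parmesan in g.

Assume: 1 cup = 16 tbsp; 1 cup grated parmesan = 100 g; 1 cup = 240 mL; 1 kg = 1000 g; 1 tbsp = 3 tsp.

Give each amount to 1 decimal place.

honey: 1.2 cup; olive oil: 0.9 tsp; grated parmesan: 53.5 g

Scaling factor: 55/15 = 11/3.
honey: 80 mL × 11/3 ÷ 240 mL/cup ≈ 1.2 cup
olive oil: 0.25 tsp × 11/3 ≈ 0.9 tsp
grated parmesan: (2 tbsp + 1 tsp = 7/3 tbsp) × 11/3 ÷ 16 tbsp/cup × 100 g/cup ≈ 53.5 g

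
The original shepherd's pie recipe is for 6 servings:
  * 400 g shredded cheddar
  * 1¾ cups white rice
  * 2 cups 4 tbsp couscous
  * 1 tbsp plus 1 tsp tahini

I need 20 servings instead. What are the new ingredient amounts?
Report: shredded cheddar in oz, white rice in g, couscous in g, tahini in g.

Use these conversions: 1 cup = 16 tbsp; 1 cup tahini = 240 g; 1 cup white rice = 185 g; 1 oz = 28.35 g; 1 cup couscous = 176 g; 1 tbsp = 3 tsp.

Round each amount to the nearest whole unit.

Scaling factor: 20/6 = 10/3.
shredded cheddar: 400 g × 10/3 ÷ 28.35 g/oz ≈ 47 oz
white rice: 1.75 cup × 10/3 × 185 g/cup ≈ 1079 g
couscous: (2 cup + 4 tbsp = 2.25 cup) × 10/3 × 176 g/cup = 1320 g
tahini: (1 tbsp + 1 tsp = 4/3 tbsp) × 10/3 ÷ 16 tbsp/cup × 240 g/cup ≈ 67 g

shredded cheddar: 47 oz; white rice: 1079 g; couscous: 1320 g; tahini: 67 g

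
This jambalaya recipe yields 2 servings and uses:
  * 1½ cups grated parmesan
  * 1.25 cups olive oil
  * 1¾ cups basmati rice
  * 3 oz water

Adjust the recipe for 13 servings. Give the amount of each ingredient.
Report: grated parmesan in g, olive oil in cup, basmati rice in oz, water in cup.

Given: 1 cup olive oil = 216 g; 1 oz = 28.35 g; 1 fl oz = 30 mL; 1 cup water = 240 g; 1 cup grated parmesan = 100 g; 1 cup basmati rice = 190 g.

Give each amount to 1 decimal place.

grated parmesan: 975.0 g; olive oil: 8.1 cup; basmati rice: 76.2 oz; water: 2.3 cup

Scaling factor: 13/2 = 6.5.
grated parmesan: 1.5 cup × 13/2 × 100 g/cup = 975.0 g
olive oil: 1.25 cup × 13/2 ≈ 8.1 cup
basmati rice: 1.75 cup × 13/2 × 190 g/cup ÷ 28.35 g/oz ≈ 76.2 oz
water: 3 oz × 13/2 × 28.35 g/oz ÷ 240 g/cup ≈ 2.3 cup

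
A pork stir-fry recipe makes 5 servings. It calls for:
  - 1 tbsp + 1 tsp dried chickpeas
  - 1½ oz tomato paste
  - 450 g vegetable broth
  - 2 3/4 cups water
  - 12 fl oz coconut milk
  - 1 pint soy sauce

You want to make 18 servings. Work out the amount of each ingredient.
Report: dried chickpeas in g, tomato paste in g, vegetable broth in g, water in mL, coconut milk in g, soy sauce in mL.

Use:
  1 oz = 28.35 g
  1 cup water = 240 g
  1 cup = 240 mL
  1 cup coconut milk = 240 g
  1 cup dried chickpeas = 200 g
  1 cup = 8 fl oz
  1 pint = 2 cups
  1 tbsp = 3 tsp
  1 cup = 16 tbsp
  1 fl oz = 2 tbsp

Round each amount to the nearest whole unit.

dried chickpeas: 60 g; tomato paste: 153 g; vegetable broth: 1620 g; water: 2376 mL; coconut milk: 1296 g; soy sauce: 1728 mL

Scaling factor: 18/5 = 3.6.
dried chickpeas: (1 tbsp + 1 tsp = 4/3 tbsp) × 18/5 ÷ 16 tbsp/cup × 200 g/cup = 60 g
tomato paste: 1.5 oz × 18/5 × 28.35 g/oz ≈ 153 g
vegetable broth: 450 g × 18/5 = 1620 g
water: 2.75 cup × 18/5 × 240 mL/cup = 2376 mL
coconut milk: 12 fl oz × 18/5 ÷ 8 fl oz/cup × 240 g/cup = 1296 g
soy sauce: 1 pint × 18/5 × 2 cup/pint × 240 mL/cup = 1728 mL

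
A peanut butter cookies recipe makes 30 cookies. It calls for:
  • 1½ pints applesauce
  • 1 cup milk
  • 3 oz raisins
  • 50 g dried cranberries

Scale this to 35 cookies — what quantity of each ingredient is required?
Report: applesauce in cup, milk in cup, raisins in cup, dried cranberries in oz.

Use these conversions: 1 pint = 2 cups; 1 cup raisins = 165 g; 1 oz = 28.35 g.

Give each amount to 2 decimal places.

applesauce: 3.50 cup; milk: 1.17 cup; raisins: 0.60 cup; dried cranberries: 2.06 oz

Scaling factor: 35/30 = 7/6.
applesauce: 1.5 pint × 7/6 × 2 cup/pint = 3.50 cup
milk: 1 cup × 7/6 ≈ 1.17 cup
raisins: 3 oz × 7/6 × 28.35 g/oz ÷ 165 g/cup ≈ 0.60 cup
dried cranberries: 50 g × 7/6 ÷ 28.35 g/oz ≈ 2.06 oz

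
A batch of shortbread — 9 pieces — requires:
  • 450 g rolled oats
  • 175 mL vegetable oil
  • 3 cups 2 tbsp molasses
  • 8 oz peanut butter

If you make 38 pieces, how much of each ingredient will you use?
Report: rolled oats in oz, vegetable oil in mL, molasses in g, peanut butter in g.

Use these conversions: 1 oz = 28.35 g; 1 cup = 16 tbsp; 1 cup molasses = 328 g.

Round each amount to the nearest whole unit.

Scaling factor: 38/9.
rolled oats: 450 g × 38/9 ÷ 28.35 g/oz ≈ 67 oz
vegetable oil: 175 mL × 38/9 ≈ 739 mL
molasses: (3 cup + 2 tbsp = 3.125 cup) × 38/9 × 328 g/cup ≈ 4328 g
peanut butter: 8 oz × 38/9 × 28.35 g/oz ≈ 958 g

rolled oats: 67 oz; vegetable oil: 739 mL; molasses: 4328 g; peanut butter: 958 g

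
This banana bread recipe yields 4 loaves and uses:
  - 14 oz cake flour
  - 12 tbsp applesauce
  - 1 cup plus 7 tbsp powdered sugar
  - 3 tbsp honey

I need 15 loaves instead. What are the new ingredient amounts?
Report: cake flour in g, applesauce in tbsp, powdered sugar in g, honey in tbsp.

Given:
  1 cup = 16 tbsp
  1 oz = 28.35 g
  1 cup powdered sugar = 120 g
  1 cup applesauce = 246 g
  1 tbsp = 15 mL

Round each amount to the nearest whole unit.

Scaling factor: 15/4 = 3.75.
cake flour: 14 oz × 15/4 × 28.35 g/oz ≈ 1488 g
applesauce: 12 tbsp × 15/4 = 45 tbsp
powdered sugar: (1 cup + 7 tbsp = 1.4375 cup) × 15/4 × 120 g/cup ≈ 647 g
honey: 3 tbsp × 15/4 ≈ 11 tbsp

cake flour: 1488 g; applesauce: 45 tbsp; powdered sugar: 647 g; honey: 11 tbsp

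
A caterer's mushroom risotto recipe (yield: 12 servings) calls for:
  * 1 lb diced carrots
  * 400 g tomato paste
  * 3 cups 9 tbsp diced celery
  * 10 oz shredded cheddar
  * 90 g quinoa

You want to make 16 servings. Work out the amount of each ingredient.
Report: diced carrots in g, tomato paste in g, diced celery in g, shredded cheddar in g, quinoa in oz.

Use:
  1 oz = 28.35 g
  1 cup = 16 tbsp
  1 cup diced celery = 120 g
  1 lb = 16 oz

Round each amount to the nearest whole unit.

diced carrots: 605 g; tomato paste: 533 g; diced celery: 570 g; shredded cheddar: 378 g; quinoa: 4 oz

Scaling factor: 16/12 = 4/3.
diced carrots: 1 lb × 4/3 × 16 oz/lb × 28.35 g/oz ≈ 605 g
tomato paste: 400 g × 4/3 ≈ 533 g
diced celery: (3 cup + 9 tbsp = 3.5625 cup) × 4/3 × 120 g/cup = 570 g
shredded cheddar: 10 oz × 4/3 × 28.35 g/oz = 378 g
quinoa: 90 g × 4/3 ÷ 28.35 g/oz ≈ 4 oz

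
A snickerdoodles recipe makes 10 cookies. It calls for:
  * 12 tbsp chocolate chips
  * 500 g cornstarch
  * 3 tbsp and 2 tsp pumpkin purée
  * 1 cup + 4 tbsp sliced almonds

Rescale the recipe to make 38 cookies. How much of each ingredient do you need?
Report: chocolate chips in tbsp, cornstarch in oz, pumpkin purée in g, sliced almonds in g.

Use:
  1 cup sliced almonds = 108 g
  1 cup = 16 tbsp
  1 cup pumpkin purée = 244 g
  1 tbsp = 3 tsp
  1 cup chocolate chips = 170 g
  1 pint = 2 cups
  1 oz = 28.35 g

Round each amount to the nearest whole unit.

chocolate chips: 46 tbsp; cornstarch: 67 oz; pumpkin purée: 212 g; sliced almonds: 513 g

Scaling factor: 38/10 = 19/5 = 3.8.
chocolate chips: 12 tbsp × 19/5 ≈ 46 tbsp
cornstarch: 500 g × 19/5 ÷ 28.35 g/oz ≈ 67 oz
pumpkin purée: (3 tbsp + 2 tsp = 11/3 tbsp) × 19/5 ÷ 16 tbsp/cup × 244 g/cup ≈ 212 g
sliced almonds: (1 cup + 4 tbsp = 1.25 cup) × 19/5 × 108 g/cup = 513 g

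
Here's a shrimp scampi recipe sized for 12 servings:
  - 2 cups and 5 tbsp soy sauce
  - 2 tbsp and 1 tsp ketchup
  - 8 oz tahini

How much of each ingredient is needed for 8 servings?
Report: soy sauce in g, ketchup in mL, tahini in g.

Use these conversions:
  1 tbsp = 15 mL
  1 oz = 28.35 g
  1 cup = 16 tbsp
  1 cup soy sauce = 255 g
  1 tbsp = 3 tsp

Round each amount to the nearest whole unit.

Scaling factor: 8/12 = 2/3.
soy sauce: (2 cup + 5 tbsp = 2.3125 cup) × 2/3 × 255 g/cup ≈ 393 g
ketchup: (2 tbsp + 1 tsp = 7/3 tbsp) × 2/3 × 15 mL/tbsp ≈ 23 mL
tahini: 8 oz × 2/3 × 28.35 g/oz ≈ 151 g

soy sauce: 393 g; ketchup: 23 mL; tahini: 151 g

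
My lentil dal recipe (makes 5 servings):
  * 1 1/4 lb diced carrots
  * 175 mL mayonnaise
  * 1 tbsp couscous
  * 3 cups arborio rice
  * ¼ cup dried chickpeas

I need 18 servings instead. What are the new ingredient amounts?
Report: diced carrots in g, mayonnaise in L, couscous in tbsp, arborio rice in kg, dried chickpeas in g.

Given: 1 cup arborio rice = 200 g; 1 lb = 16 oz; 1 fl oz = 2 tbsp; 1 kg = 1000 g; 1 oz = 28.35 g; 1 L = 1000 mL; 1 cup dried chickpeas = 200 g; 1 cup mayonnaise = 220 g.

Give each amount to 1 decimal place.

diced carrots: 2041.2 g; mayonnaise: 0.6 L; couscous: 3.6 tbsp; arborio rice: 2.2 kg; dried chickpeas: 180.0 g

Scaling factor: 18/5 = 3.6.
diced carrots: 1.25 lb × 18/5 × 16 oz/lb × 28.35 g/oz = 2041.2 g
mayonnaise: 175 mL × 18/5 ÷ 1000 mL/L ≈ 0.6 L
couscous: 1 tbsp × 18/5 = 3.6 tbsp
arborio rice: 3 cup × 18/5 × 200 g/cup ÷ 1000 g/kg ≈ 2.2 kg
dried chickpeas: 0.25 cup × 18/5 × 200 g/cup = 180.0 g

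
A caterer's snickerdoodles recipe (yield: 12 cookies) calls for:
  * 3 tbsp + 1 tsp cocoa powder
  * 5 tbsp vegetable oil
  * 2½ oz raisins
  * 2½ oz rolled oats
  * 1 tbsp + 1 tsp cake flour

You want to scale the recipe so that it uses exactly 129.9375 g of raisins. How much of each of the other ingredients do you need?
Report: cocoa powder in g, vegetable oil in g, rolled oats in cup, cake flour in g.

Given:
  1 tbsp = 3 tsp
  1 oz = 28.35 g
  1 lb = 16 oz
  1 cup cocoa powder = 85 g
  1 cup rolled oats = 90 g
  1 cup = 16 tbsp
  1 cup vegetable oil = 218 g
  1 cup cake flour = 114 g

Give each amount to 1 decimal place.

cocoa powder: 32.5 g; vegetable oil: 124.9 g; rolled oats: 1.4 cup; cake flour: 17.4 g

The original recipe has 70.875 g of raisins, so the scaling factor is 129.9375 ÷ 70.875 = 11/6.
cocoa powder: (3 tbsp + 1 tsp = 10/3 tbsp) × 11/6 ÷ 16 tbsp/cup × 85 g/cup ≈ 32.5 g
vegetable oil: 5 tbsp × 11/6 ÷ 16 tbsp/cup × 218 g/cup ≈ 124.9 g
rolled oats: 2.5 oz × 11/6 × 28.35 g/oz ÷ 90 g/cup ≈ 1.4 cup
cake flour: (1 tbsp + 1 tsp = 4/3 tbsp) × 11/6 ÷ 16 tbsp/cup × 114 g/cup ≈ 17.4 g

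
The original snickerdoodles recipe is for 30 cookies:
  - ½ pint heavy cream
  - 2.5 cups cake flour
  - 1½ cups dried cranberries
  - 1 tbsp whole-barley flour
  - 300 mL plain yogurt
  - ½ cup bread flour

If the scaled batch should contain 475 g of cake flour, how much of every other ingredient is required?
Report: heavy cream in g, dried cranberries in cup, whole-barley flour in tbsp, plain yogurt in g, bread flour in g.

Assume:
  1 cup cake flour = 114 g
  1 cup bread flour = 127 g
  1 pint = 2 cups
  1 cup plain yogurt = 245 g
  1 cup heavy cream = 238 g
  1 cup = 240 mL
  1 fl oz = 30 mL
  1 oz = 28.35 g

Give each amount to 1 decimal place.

The original recipe has 285 g of cake flour, so the scaling factor is 475 ÷ 285 = 5/3.
heavy cream: 0.5 pint × 5/3 × 2 cup/pint × 238 g/cup ≈ 396.7 g
dried cranberries: 1.5 cup × 5/3 = 2.5 cup
whole-barley flour: 1 tbsp × 5/3 ≈ 1.7 tbsp
plain yogurt: 300 mL × 5/3 ÷ 240 mL/cup × 245 g/cup ≈ 510.4 g
bread flour: 0.5 cup × 5/3 × 127 g/cup ≈ 105.8 g

heavy cream: 396.7 g; dried cranberries: 2.5 cup; whole-barley flour: 1.7 tbsp; plain yogurt: 510.4 g; bread flour: 105.8 g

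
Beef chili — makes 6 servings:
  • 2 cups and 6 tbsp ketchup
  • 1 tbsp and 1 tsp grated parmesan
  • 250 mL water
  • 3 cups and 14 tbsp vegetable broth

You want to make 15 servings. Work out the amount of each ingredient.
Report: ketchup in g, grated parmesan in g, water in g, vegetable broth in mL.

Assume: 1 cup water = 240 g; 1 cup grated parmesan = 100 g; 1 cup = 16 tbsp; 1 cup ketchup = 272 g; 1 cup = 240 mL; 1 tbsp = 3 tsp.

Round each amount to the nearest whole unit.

ketchup: 1615 g; grated parmesan: 21 g; water: 625 g; vegetable broth: 2325 mL

Scaling factor: 15/6 = 5/2 = 2.5.
ketchup: (2 cup + 6 tbsp = 2.375 cup) × 5/2 × 272 g/cup = 1615 g
grated parmesan: (1 tbsp + 1 tsp = 4/3 tbsp) × 5/2 ÷ 16 tbsp/cup × 100 g/cup ≈ 21 g
water: 250 mL × 5/2 ÷ 240 mL/cup × 240 g/cup = 625 g
vegetable broth: (3 cup + 14 tbsp = 3.875 cup) × 5/2 × 240 mL/cup = 2325 mL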